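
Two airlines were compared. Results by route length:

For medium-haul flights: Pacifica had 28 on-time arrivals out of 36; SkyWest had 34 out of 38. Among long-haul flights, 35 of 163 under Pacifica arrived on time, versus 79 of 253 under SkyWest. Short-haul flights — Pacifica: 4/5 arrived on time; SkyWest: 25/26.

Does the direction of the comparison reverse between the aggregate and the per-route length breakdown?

No

Medium-haul: Pacifica 28/36 = 77.8%, SkyWest 34/38 = 89.5% → SkyWest
Long-haul: Pacifica 35/163 = 21.5%, SkyWest 79/253 = 31.2% → SkyWest
Short-haul: Pacifica 4/5 = 80.0%, SkyWest 25/26 = 96.2% → SkyWest
Overall: Pacifica 67/204 = 32.8%, SkyWest 138/317 = 43.5% → SkyWest
SkyWest wins overall and in every route group — no reversal.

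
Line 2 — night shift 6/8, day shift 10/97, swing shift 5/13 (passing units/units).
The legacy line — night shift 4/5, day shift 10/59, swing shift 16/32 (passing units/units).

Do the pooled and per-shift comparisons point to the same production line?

Night shift: Line 2 6/8 = 75.0%, the legacy line 4/5 = 80.0% → the legacy line
Day shift: Line 2 10/97 = 10.3%, the legacy line 10/59 = 16.9% → the legacy line
Swing shift: Line 2 5/13 = 38.5%, the legacy line 16/32 = 50.0% → the legacy line
Overall: Line 2 21/118 = 17.8%, the legacy line 30/96 = 31.2% → the legacy line
The legacy line wins overall and in every shift group — no reversal.

Yes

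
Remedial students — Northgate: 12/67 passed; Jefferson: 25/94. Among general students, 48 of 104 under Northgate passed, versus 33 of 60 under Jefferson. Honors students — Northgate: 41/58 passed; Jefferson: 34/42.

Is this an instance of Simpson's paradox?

No

Remedial: Northgate 12/67 = 17.9%, Jefferson 25/94 = 26.6% → Jefferson
General: Northgate 48/104 = 46.2%, Jefferson 33/60 = 55.0% → Jefferson
Honors: Northgate 41/58 = 70.7%, Jefferson 34/42 = 81.0% → Jefferson
Overall: Northgate 101/229 = 44.1%, Jefferson 92/196 = 46.9% → Jefferson
Jefferson wins overall and in every student group — no reversal.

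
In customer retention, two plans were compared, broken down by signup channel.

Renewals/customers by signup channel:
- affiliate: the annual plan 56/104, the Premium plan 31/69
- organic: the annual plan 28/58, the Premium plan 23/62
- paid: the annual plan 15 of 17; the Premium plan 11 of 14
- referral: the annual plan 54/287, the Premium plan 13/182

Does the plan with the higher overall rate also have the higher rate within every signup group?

Affiliate: the annual plan 56/104 = 53.8%, the Premium plan 31/69 = 44.9% → the annual plan
Organic: the annual plan 28/58 = 48.3%, the Premium plan 23/62 = 37.1% → the annual plan
Paid: the annual plan 15/17 = 88.2%, the Premium plan 11/14 = 78.6% → the annual plan
Referral: the annual plan 54/287 = 18.8%, the Premium plan 13/182 = 7.1% → the annual plan
Overall: the annual plan 153/466 = 32.8%, the Premium plan 78/327 = 23.9% → the annual plan
The annual plan wins overall and in every signup group — no reversal.

Yes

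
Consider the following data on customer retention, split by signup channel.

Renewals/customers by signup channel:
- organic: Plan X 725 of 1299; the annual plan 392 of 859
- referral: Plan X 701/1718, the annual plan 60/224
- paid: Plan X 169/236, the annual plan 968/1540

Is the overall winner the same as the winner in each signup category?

No

Organic: Plan X 725/1299 = 55.8%, the annual plan 392/859 = 45.6% → Plan X
Referral: Plan X 701/1718 = 40.8%, the annual plan 60/224 = 26.8% → Plan X
Paid: Plan X 169/236 = 71.6%, the annual plan 968/1540 = 62.9% → Plan X
Overall: Plan X 1595/3253 = 49.0%, the annual plan 1420/2623 = 54.1% → the annual plan
Plan X wins each signup group but the annual plan wins overall — the comparison reverses. Plan X's customers skew toward referral, which has a lower base rate.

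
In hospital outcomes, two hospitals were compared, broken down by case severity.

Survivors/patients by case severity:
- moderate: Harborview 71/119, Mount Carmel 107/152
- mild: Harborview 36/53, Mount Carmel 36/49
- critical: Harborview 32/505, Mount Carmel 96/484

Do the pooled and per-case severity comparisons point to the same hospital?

Moderate: Harborview 71/119 = 59.7%, Mount Carmel 107/152 = 70.4% → Mount Carmel
Mild: Harborview 36/53 = 67.9%, Mount Carmel 36/49 = 73.5% → Mount Carmel
Critical: Harborview 32/505 = 6.3%, Mount Carmel 96/484 = 19.8% → Mount Carmel
Overall: Harborview 139/677 = 20.5%, Mount Carmel 239/685 = 34.9% → Mount Carmel
Mount Carmel wins overall and in every case group — no reversal.

Yes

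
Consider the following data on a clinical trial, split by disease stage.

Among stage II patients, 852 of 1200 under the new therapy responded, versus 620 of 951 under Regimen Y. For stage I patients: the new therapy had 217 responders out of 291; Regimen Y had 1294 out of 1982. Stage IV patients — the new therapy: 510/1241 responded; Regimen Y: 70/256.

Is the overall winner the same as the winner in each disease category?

Stage II: the new therapy 852/1200 = 71.0%, Regimen Y 620/951 = 65.2% → the new therapy
Stage I: the new therapy 217/291 = 74.6%, Regimen Y 1294/1982 = 65.3% → the new therapy
Stage IV: the new therapy 510/1241 = 41.1%, Regimen Y 70/256 = 27.3% → the new therapy
Overall: the new therapy 1579/2732 = 57.8%, Regimen Y 1984/3189 = 62.2% → Regimen Y
The new therapy wins each disease group but Regimen Y wins overall — the comparison reverses. The new therapy's patients skew toward stage IV, which has a lower base rate.

No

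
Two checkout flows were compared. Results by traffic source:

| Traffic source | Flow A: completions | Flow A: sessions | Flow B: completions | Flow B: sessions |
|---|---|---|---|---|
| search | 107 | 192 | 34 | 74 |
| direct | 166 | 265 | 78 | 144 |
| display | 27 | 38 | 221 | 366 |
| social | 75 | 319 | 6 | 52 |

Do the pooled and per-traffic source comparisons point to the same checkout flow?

No

Search: Flow A 107/192 = 55.7%, Flow B 34/74 = 45.9% → Flow A
Direct: Flow A 166/265 = 62.6%, Flow B 78/144 = 54.2% → Flow A
Display: Flow A 27/38 = 71.1%, Flow B 221/366 = 60.4% → Flow A
Social: Flow A 75/319 = 23.5%, Flow B 6/52 = 11.5% → Flow A
Overall: Flow A 375/814 = 46.1%, Flow B 339/636 = 53.3% → Flow B
Flow A wins each traffic group but Flow B wins overall — the comparison reverses. Flow A's sessions skew toward social, which has a lower base rate.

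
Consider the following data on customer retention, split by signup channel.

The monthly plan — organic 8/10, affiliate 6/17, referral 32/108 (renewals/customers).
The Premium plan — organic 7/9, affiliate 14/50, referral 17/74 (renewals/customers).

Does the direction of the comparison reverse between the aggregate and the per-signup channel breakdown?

Organic: the monthly plan 8/10 = 80.0%, the Premium plan 7/9 = 77.8% → the monthly plan
Affiliate: the monthly plan 6/17 = 35.3%, the Premium plan 14/50 = 28.0% → the monthly plan
Referral: the monthly plan 32/108 = 29.6%, the Premium plan 17/74 = 23.0% → the monthly plan
Overall: the monthly plan 46/135 = 34.1%, the Premium plan 38/133 = 28.6% → the monthly plan
The monthly plan wins overall and in every signup group — no reversal.

No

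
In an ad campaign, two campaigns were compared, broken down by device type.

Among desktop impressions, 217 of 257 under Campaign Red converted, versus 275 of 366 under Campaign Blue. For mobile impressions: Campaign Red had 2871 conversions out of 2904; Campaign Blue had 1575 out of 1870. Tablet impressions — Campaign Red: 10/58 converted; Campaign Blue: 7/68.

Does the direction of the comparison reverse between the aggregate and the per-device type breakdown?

Desktop: Campaign Red 217/257 = 84.4%, Campaign Blue 275/366 = 75.1% → Campaign Red
Mobile: Campaign Red 2871/2904 = 98.9%, Campaign Blue 1575/1870 = 84.2% → Campaign Red
Tablet: Campaign Red 10/58 = 17.2%, Campaign Blue 7/68 = 10.3% → Campaign Red
Overall: Campaign Red 3098/3219 = 96.2%, Campaign Blue 1857/2304 = 80.6% → Campaign Red
Campaign Red wins overall and in every device group — no reversal.

No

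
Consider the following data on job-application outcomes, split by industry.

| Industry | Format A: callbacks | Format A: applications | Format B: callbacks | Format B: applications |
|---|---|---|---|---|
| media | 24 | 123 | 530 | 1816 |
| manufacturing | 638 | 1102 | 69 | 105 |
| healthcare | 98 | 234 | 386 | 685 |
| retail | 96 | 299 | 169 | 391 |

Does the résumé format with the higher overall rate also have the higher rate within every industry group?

Media: Format A 24/123 = 19.5%, Format B 530/1816 = 29.2% → Format B
Manufacturing: Format A 638/1102 = 57.9%, Format B 69/105 = 65.7% → Format B
Healthcare: Format A 98/234 = 41.9%, Format B 386/685 = 56.4% → Format B
Retail: Format A 96/299 = 32.1%, Format B 169/391 = 43.2% → Format B
Overall: Format A 856/1758 = 48.7%, Format B 1154/2997 = 38.5% → Format A
Format B wins each industry group but Format A wins overall — the comparison reverses. Format B's applications skew toward media, which has a lower base rate.

No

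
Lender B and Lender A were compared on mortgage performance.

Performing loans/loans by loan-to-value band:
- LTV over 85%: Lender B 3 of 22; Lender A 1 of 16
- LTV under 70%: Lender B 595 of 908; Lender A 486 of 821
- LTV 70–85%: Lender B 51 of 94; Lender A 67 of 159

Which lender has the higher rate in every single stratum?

LTV over 85%: Lender B 3/22 = 13.6%, Lender A 1/16 = 6.2% → Lender B
LTV under 70%: Lender B 595/908 = 65.5%, Lender A 486/821 = 59.2% → Lender B
LTV 70–85%: Lender B 51/94 = 54.3%, Lender A 67/159 = 42.1% → Lender B
Lender B has the higher rate in all 3 groups.

Lender B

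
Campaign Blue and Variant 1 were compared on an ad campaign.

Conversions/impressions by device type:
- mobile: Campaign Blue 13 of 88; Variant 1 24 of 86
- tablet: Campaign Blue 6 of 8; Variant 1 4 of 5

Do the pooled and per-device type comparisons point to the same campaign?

Yes

Mobile: Campaign Blue 13/88 = 14.8%, Variant 1 24/86 = 27.9% → Variant 1
Tablet: Campaign Blue 6/8 = 75.0%, Variant 1 4/5 = 80.0% → Variant 1
Overall: Campaign Blue 19/96 = 19.8%, Variant 1 28/91 = 30.8% → Variant 1
Variant 1 wins overall and in every device group — no reversal.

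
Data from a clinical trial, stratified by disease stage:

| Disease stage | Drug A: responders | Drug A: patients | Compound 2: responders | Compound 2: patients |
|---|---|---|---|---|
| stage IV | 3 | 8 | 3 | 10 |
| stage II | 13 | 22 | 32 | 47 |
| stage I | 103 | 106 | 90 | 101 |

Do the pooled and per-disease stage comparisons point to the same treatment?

No

Stage IV: Drug A 3/8 = 37.5%, Compound 2 3/10 = 30.0% → Drug A
Stage II: Drug A 13/22 = 59.1%, Compound 2 32/47 = 68.1% → Compound 2
Stage I: Drug A 103/106 = 97.2%, Compound 2 90/101 = 89.1% → Drug A
Overall: Drug A 119/136 = 87.5%, Compound 2 125/158 = 79.1% → Drug A
Neither sweeps: Drug A wins 2 of 3 groups, Compound 2 wins 1. Drug A wins overall but not every group — no Simpson reversal.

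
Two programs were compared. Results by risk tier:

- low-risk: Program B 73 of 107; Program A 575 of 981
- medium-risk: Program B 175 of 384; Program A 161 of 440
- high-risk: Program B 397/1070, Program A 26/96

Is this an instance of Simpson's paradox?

Yes

Low-risk: Program B 73/107 = 68.2%, Program A 575/981 = 58.6% → Program B
Medium-risk: Program B 175/384 = 45.6%, Program A 161/440 = 36.6% → Program B
High-risk: Program B 397/1070 = 37.1%, Program A 26/96 = 27.1% → Program B
Overall: Program B 645/1561 = 41.3%, Program A 762/1517 = 50.2% → Program A
Program B wins each risk group but Program A wins overall — the comparison reverses. Program B's participants skew toward high-risk, which has a lower base rate.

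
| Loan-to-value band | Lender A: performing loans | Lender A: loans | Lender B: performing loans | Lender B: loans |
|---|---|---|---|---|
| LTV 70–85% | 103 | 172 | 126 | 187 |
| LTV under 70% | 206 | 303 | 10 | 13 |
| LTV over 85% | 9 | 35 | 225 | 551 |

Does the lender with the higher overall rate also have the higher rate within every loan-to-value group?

LTV 70–85%: Lender A 103/172 = 59.9%, Lender B 126/187 = 67.4% → Lender B
LTV under 70%: Lender A 206/303 = 68.0%, Lender B 10/13 = 76.9% → Lender B
LTV over 85%: Lender A 9/35 = 25.7%, Lender B 225/551 = 40.8% → Lender B
Overall: Lender A 318/510 = 62.4%, Lender B 361/751 = 48.1% → Lender A
Lender B wins each loan-to-value group but Lender A wins overall — the comparison reverses. Lender B's loans skew toward LTV over 85%, which has a lower base rate.

No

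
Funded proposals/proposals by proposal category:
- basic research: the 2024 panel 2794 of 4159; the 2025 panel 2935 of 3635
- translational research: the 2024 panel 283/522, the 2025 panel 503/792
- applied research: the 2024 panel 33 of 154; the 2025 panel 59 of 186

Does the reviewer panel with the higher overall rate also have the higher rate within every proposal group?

Yes

Basic research: the 2024 panel 2794/4159 = 67.2%, the 2025 panel 2935/3635 = 80.7% → the 2025 panel
Translational research: the 2024 panel 283/522 = 54.2%, the 2025 panel 503/792 = 63.5% → the 2025 panel
Applied research: the 2024 panel 33/154 = 21.4%, the 2025 panel 59/186 = 31.7% → the 2025 panel
Overall: the 2024 panel 3110/4835 = 64.3%, the 2025 panel 3497/4613 = 75.8% → the 2025 panel
The 2025 panel wins overall and in every proposal group — no reversal.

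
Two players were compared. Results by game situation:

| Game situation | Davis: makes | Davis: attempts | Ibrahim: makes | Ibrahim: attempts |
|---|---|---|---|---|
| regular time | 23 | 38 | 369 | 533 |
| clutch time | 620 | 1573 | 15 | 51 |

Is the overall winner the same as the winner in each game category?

No

Regular time: Davis 23/38 = 60.5%, Ibrahim 369/533 = 69.2% → Ibrahim
Clutch time: Davis 620/1573 = 39.4%, Ibrahim 15/51 = 29.4% → Davis
Overall: Davis 643/1611 = 39.9%, Ibrahim 384/584 = 65.8% → Ibrahim
Neither sweeps: Davis wins 1 of 2 groups, Ibrahim wins 1. Ibrahim wins overall but not every group — no Simpson reversal.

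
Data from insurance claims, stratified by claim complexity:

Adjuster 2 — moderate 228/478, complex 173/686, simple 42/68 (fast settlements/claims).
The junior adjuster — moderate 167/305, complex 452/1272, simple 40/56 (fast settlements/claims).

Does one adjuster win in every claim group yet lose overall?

No

Moderate: Adjuster 2 228/478 = 47.7%, the junior adjuster 167/305 = 54.8% → the junior adjuster
Complex: Adjuster 2 173/686 = 25.2%, the junior adjuster 452/1272 = 35.5% → the junior adjuster
Simple: Adjuster 2 42/68 = 61.8%, the junior adjuster 40/56 = 71.4% → the junior adjuster
Overall: Adjuster 2 443/1232 = 36.0%, the junior adjuster 659/1633 = 40.4% → the junior adjuster
The junior adjuster wins overall and in every claim group — no reversal.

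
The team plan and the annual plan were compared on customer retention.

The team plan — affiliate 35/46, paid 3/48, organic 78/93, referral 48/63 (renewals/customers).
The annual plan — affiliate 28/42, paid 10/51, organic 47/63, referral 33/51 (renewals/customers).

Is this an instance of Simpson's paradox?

No

Affiliate: the team plan 35/46 = 76.1%, the annual plan 28/42 = 66.7% → the team plan
Paid: the team plan 3/48 = 6.2%, the annual plan 10/51 = 19.6% → the annual plan
Organic: the team plan 78/93 = 83.9%, the annual plan 47/63 = 74.6% → the team plan
Referral: the team plan 48/63 = 76.2%, the annual plan 33/51 = 64.7% → the team plan
Overall: the team plan 164/250 = 65.6%, the annual plan 118/207 = 57.0% → the team plan
Neither sweeps: the team plan wins 3 of 4 groups, the annual plan wins 1. The team plan wins overall but not every group — no Simpson reversal.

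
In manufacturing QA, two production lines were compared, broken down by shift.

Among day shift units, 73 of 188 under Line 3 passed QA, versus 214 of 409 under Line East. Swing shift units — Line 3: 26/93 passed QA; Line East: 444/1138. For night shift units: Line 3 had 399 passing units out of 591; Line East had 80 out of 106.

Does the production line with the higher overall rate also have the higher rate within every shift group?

Day shift: Line 3 73/188 = 38.8%, Line East 214/409 = 52.3% → Line East
Swing shift: Line 3 26/93 = 28.0%, Line East 444/1138 = 39.0% → Line East
Night shift: Line 3 399/591 = 67.5%, Line East 80/106 = 75.5% → Line East
Overall: Line 3 498/872 = 57.1%, Line East 738/1653 = 44.6% → Line 3
Line East wins each shift group but Line 3 wins overall — the comparison reverses. Line East's units skew toward swing shift, which has a lower base rate.

No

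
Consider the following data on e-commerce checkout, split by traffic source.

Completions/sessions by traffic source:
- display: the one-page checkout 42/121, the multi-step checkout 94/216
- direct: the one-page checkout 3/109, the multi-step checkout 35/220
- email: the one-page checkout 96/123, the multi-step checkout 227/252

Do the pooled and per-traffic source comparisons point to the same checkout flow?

Display: the one-page checkout 42/121 = 34.7%, the multi-step checkout 94/216 = 43.5% → the multi-step checkout
Direct: the one-page checkout 3/109 = 2.8%, the multi-step checkout 35/220 = 15.9% → the multi-step checkout
Email: the one-page checkout 96/123 = 78.0%, the multi-step checkout 227/252 = 90.1% → the multi-step checkout
Overall: the one-page checkout 141/353 = 39.9%, the multi-step checkout 356/688 = 51.7% → the multi-step checkout
The multi-step checkout wins overall and in every traffic group — no reversal.

Yes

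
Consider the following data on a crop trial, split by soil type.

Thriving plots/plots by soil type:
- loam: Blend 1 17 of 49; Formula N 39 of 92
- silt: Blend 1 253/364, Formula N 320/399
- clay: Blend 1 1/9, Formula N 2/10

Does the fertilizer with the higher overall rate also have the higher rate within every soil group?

Loam: Blend 1 17/49 = 34.7%, Formula N 39/92 = 42.4% → Formula N
Silt: Blend 1 253/364 = 69.5%, Formula N 320/399 = 80.2% → Formula N
Clay: Blend 1 1/9 = 11.1%, Formula N 2/10 = 20.0% → Formula N
Overall: Blend 1 271/422 = 64.2%, Formula N 361/501 = 72.1% → Formula N
Formula N wins overall and in every soil group — no reversal.

Yes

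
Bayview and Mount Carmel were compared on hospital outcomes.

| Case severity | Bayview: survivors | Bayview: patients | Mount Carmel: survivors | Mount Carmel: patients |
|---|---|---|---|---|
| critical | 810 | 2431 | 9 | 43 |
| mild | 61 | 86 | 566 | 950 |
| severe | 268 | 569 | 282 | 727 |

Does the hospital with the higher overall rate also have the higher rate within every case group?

No

Critical: Bayview 810/2431 = 33.3%, Mount Carmel 9/43 = 20.9% → Bayview
Mild: Bayview 61/86 = 70.9%, Mount Carmel 566/950 = 59.6% → Bayview
Severe: Bayview 268/569 = 47.1%, Mount Carmel 282/727 = 38.8% → Bayview
Overall: Bayview 1139/3086 = 36.9%, Mount Carmel 857/1720 = 49.8% → Mount Carmel
Bayview wins each case group but Mount Carmel wins overall — the comparison reverses. Bayview's patients skew toward critical, which has a lower base rate.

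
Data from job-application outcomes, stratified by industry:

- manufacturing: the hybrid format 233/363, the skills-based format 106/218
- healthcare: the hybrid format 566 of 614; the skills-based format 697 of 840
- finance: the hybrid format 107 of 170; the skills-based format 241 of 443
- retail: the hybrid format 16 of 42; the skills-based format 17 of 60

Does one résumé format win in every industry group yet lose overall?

No

Manufacturing: the hybrid format 233/363 = 64.2%, the skills-based format 106/218 = 48.6% → the hybrid format
Healthcare: the hybrid format 566/614 = 92.2%, the skills-based format 697/840 = 83.0% → the hybrid format
Finance: the hybrid format 107/170 = 62.9%, the skills-based format 241/443 = 54.4% → the hybrid format
Retail: the hybrid format 16/42 = 38.1%, the skills-based format 17/60 = 28.3% → the hybrid format
Overall: the hybrid format 922/1189 = 77.5%, the skills-based format 1061/1561 = 68.0% → the hybrid format
The hybrid format wins overall and in every industry group — no reversal.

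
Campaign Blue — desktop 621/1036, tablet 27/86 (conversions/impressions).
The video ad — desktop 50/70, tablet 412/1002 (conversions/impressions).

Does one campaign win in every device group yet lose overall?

Desktop: Campaign Blue 621/1036 = 59.9%, the video ad 50/70 = 71.4% → the video ad
Tablet: Campaign Blue 27/86 = 31.4%, the video ad 412/1002 = 41.1% → the video ad
Overall: Campaign Blue 648/1122 = 57.8%, the video ad 462/1072 = 43.1% → Campaign Blue
The video ad wins each device group but Campaign Blue wins overall — the comparison reverses. The video ad's impressions skew toward tablet, which has a lower base rate.

Yes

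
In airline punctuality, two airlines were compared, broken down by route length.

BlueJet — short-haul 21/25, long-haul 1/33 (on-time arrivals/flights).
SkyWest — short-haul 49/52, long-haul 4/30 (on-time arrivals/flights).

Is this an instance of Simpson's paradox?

Short-haul: BlueJet 21/25 = 84.0%, SkyWest 49/52 = 94.2% → SkyWest
Long-haul: BlueJet 1/33 = 3.0%, SkyWest 4/30 = 13.3% → SkyWest
Overall: BlueJet 22/58 = 37.9%, SkyWest 53/82 = 64.6% → SkyWest
SkyWest wins overall and in every route group — no reversal.

No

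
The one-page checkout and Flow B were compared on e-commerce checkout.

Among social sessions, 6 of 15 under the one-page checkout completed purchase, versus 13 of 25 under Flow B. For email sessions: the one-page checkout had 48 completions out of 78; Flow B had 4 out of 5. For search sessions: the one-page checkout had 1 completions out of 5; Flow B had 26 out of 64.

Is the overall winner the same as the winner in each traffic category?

Social: the one-page checkout 6/15 = 40.0%, Flow B 13/25 = 52.0% → Flow B
Email: the one-page checkout 48/78 = 61.5%, Flow B 4/5 = 80.0% → Flow B
Search: the one-page checkout 1/5 = 20.0%, Flow B 26/64 = 40.6% → Flow B
Overall: the one-page checkout 55/98 = 56.1%, Flow B 43/94 = 45.7% → the one-page checkout
Flow B wins each traffic group but the one-page checkout wins overall — the comparison reverses. Flow B's sessions skew toward search, which has a lower base rate.

No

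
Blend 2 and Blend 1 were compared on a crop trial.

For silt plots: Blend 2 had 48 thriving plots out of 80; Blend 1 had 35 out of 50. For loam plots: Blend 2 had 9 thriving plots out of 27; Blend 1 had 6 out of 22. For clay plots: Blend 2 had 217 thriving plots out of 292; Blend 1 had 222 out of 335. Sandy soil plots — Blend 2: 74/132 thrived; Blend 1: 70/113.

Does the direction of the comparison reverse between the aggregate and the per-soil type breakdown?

No

Silt: Blend 2 48/80 = 60.0%, Blend 1 35/50 = 70.0% → Blend 1
Loam: Blend 2 9/27 = 33.3%, Blend 1 6/22 = 27.3% → Blend 2
Clay: Blend 2 217/292 = 74.3%, Blend 1 222/335 = 66.3% → Blend 2
Sandy soil: Blend 2 74/132 = 56.1%, Blend 1 70/113 = 61.9% → Blend 1
Overall: Blend 2 348/531 = 65.5%, Blend 1 333/520 = 64.0% → Blend 2
Neither sweeps: Blend 2 wins 2 of 4 groups, Blend 1 wins 2. Blend 2 wins overall but not every group — no Simpson reversal.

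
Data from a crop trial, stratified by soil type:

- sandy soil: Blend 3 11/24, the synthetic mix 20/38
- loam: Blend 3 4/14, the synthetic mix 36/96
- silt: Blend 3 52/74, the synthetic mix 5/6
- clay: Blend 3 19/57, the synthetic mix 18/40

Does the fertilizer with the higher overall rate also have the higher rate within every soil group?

No

Sandy soil: Blend 3 11/24 = 45.8%, the synthetic mix 20/38 = 52.6% → the synthetic mix
Loam: Blend 3 4/14 = 28.6%, the synthetic mix 36/96 = 37.5% → the synthetic mix
Silt: Blend 3 52/74 = 70.3%, the synthetic mix 5/6 = 83.3% → the synthetic mix
Clay: Blend 3 19/57 = 33.3%, the synthetic mix 18/40 = 45.0% → the synthetic mix
Overall: Blend 3 86/169 = 50.9%, the synthetic mix 79/180 = 43.9% → Blend 3
The synthetic mix wins each soil group but Blend 3 wins overall — the comparison reverses. The synthetic mix's plots skew toward loam, which has a lower base rate.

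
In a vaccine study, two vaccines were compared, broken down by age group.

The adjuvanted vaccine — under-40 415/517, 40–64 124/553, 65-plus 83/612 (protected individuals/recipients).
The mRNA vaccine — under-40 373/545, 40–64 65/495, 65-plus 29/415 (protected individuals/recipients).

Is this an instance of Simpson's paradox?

Under-40: the adjuvanted vaccine 415/517 = 80.3%, the mRNA vaccine 373/545 = 68.4% → the adjuvanted vaccine
40–64: the adjuvanted vaccine 124/553 = 22.4%, the mRNA vaccine 65/495 = 13.1% → the adjuvanted vaccine
65-plus: the adjuvanted vaccine 83/612 = 13.6%, the mRNA vaccine 29/415 = 7.0% → the adjuvanted vaccine
Overall: the adjuvanted vaccine 622/1682 = 37.0%, the mRNA vaccine 467/1455 = 32.1% → the adjuvanted vaccine
The adjuvanted vaccine wins overall and in every age group — no reversal.

No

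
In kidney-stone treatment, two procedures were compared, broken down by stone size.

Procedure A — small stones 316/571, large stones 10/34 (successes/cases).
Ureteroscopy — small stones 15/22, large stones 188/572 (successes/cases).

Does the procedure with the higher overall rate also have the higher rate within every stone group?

Small stones: Procedure A 316/571 = 55.3%, ureteroscopy 15/22 = 68.2% → ureteroscopy
Large stones: Procedure A 10/34 = 29.4%, ureteroscopy 188/572 = 32.9% → ureteroscopy
Overall: Procedure A 326/605 = 53.9%, ureteroscopy 203/594 = 34.2% → Procedure A
Ureteroscopy wins each stone group but Procedure A wins overall — the comparison reverses. Ureteroscopy's cases skew toward large stones, which has a lower base rate.

No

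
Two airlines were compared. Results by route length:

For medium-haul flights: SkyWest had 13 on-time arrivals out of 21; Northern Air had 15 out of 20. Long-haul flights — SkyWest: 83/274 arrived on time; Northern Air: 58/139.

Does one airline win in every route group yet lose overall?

No

Medium-haul: SkyWest 13/21 = 61.9%, Northern Air 15/20 = 75.0% → Northern Air
Long-haul: SkyWest 83/274 = 30.3%, Northern Air 58/139 = 41.7% → Northern Air
Overall: SkyWest 96/295 = 32.5%, Northern Air 73/159 = 45.9% → Northern Air
Northern Air wins overall and in every route group — no reversal.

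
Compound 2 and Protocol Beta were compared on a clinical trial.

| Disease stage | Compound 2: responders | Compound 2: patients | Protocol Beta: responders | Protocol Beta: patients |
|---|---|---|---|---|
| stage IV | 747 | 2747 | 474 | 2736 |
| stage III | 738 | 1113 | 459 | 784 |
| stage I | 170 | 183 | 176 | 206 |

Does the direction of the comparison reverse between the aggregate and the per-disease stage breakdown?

Stage IV: Compound 2 747/2747 = 27.2%, Protocol Beta 474/2736 = 17.3% → Compound 2
Stage III: Compound 2 738/1113 = 66.3%, Protocol Beta 459/784 = 58.5% → Compound 2
Stage I: Compound 2 170/183 = 92.9%, Protocol Beta 176/206 = 85.4% → Compound 2
Overall: Compound 2 1655/4043 = 40.9%, Protocol Beta 1109/3726 = 29.8% → Compound 2
Compound 2 wins overall and in every disease group — no reversal.

No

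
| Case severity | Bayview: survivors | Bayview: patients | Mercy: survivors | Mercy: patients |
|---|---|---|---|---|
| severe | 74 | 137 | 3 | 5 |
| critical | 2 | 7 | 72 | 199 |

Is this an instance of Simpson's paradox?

Yes

Severe: Bayview 74/137 = 54.0%, Mercy 3/5 = 60.0% → Mercy
Critical: Bayview 2/7 = 28.6%, Mercy 72/199 = 36.2% → Mercy
Overall: Bayview 76/144 = 52.8%, Mercy 75/204 = 36.8% → Bayview
Mercy wins each case group but Bayview wins overall — the comparison reverses. Mercy's patients skew toward critical, which has a lower base rate.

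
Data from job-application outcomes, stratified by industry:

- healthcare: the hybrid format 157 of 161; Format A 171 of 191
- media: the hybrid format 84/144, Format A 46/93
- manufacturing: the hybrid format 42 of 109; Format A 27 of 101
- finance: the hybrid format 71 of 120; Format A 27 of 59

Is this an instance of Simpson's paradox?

Healthcare: the hybrid format 157/161 = 97.5%, Format A 171/191 = 89.5% → the hybrid format
Media: the hybrid format 84/144 = 58.3%, Format A 46/93 = 49.5% → the hybrid format
Manufacturing: the hybrid format 42/109 = 38.5%, Format A 27/101 = 26.7% → the hybrid format
Finance: the hybrid format 71/120 = 59.2%, Format A 27/59 = 45.8% → the hybrid format
Overall: the hybrid format 354/534 = 66.3%, Format A 271/444 = 61.0% → the hybrid format
The hybrid format wins overall and in every industry group — no reversal.

No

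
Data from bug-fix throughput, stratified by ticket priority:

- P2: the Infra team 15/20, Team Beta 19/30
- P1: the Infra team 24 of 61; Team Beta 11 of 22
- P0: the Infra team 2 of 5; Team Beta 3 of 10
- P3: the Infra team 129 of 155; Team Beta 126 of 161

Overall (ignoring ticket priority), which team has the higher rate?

P2: the Infra team 15/20 = 75.0%, Team Beta 19/30 = 63.3% → the Infra team
P1: the Infra team 24/61 = 39.3%, Team Beta 11/22 = 50.0% → Team Beta
P0: the Infra team 2/5 = 40.0%, Team Beta 3/10 = 30.0% → the Infra team
P3: the Infra team 129/155 = 83.2%, Team Beta 126/161 = 78.3% → the Infra team
Overall: the Infra team 170/241 = 70.5%, Team Beta 159/223 = 71.3% → Team Beta
(Neither sweeps every ticket group, but Team Beta has the higher pooled rate.)

Team Beta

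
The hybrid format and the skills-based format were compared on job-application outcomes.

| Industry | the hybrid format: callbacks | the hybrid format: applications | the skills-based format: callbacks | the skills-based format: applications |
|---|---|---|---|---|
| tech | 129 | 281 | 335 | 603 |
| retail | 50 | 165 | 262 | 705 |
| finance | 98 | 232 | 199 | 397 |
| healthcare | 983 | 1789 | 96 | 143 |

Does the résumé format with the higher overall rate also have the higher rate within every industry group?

Tech: the hybrid format 129/281 = 45.9%, the skills-based format 335/603 = 55.6% → the skills-based format
Retail: the hybrid format 50/165 = 30.3%, the skills-based format 262/705 = 37.2% → the skills-based format
Finance: the hybrid format 98/232 = 42.2%, the skills-based format 199/397 = 50.1% → the skills-based format
Healthcare: the hybrid format 983/1789 = 54.9%, the skills-based format 96/143 = 67.1% → the skills-based format
Overall: the hybrid format 1260/2467 = 51.1%, the skills-based format 892/1848 = 48.3% → the hybrid format
The skills-based format wins each industry group but the hybrid format wins overall — the comparison reverses. The skills-based format's applications skew toward retail, which has a lower base rate.

No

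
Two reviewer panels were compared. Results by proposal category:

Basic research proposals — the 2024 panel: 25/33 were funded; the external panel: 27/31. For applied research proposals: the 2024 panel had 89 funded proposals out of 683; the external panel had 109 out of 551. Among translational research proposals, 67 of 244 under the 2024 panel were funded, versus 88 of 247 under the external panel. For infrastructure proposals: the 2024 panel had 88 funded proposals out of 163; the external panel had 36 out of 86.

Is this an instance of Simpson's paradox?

Basic research: the 2024 panel 25/33 = 75.8%, the external panel 27/31 = 87.1% → the external panel
Applied research: the 2024 panel 89/683 = 13.0%, the external panel 109/551 = 19.8% → the external panel
Translational research: the 2024 panel 67/244 = 27.5%, the external panel 88/247 = 35.6% → the external panel
Infrastructure: the 2024 panel 88/163 = 54.0%, the external panel 36/86 = 41.9% → the 2024 panel
Overall: the 2024 panel 269/1123 = 24.0%, the external panel 260/915 = 28.4% → the external panel
Neither sweeps: the 2024 panel wins 1 of 4 groups, the external panel wins 3. The external panel wins overall but not every group — no Simpson reversal.

No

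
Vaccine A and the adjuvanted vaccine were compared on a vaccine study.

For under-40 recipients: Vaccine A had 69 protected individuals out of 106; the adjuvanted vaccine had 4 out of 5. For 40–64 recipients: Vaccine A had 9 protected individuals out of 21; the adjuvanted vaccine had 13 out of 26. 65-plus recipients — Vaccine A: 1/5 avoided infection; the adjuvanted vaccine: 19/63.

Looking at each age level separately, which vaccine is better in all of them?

Under-40: Vaccine A 69/106 = 65.1%, the adjuvanted vaccine 4/5 = 80.0% → the adjuvanted vaccine
40–64: Vaccine A 9/21 = 42.9%, the adjuvanted vaccine 13/26 = 50.0% → the adjuvanted vaccine
65-plus: Vaccine A 1/5 = 20.0%, the adjuvanted vaccine 19/63 = 30.2% → the adjuvanted vaccine
The adjuvanted vaccine has the higher rate in all 3 groups.

the adjuvanted vaccine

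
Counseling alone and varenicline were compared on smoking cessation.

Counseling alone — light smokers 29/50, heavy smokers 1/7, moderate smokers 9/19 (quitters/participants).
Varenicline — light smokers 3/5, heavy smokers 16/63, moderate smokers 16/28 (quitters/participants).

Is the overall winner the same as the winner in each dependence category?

Light smokers: counseling alone 29/50 = 58.0%, varenicline 3/5 = 60.0% → varenicline
Heavy smokers: counseling alone 1/7 = 14.3%, varenicline 16/63 = 25.4% → varenicline
Moderate smokers: counseling alone 9/19 = 47.4%, varenicline 16/28 = 57.1% → varenicline
Overall: counseling alone 39/76 = 51.3%, varenicline 35/96 = 36.5% → counseling alone
Varenicline wins each dependence group but counseling alone wins overall — the comparison reverses. Varenicline's participants skew toward heavy smokers, which has a lower base rate.

No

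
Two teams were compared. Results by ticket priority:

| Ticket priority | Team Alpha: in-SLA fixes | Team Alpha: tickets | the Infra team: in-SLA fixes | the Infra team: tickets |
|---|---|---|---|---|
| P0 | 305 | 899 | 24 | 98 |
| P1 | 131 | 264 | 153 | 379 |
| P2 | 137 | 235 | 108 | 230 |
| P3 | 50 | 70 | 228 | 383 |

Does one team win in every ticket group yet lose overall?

P0: Team Alpha 305/899 = 33.9%, the Infra team 24/98 = 24.5% → Team Alpha
P1: Team Alpha 131/264 = 49.6%, the Infra team 153/379 = 40.4% → Team Alpha
P2: Team Alpha 137/235 = 58.3%, the Infra team 108/230 = 47.0% → Team Alpha
P3: Team Alpha 50/70 = 71.4%, the Infra team 228/383 = 59.5% → Team Alpha
Overall: Team Alpha 623/1468 = 42.4%, the Infra team 513/1090 = 47.1% → the Infra team
Team Alpha wins each ticket group but the Infra team wins overall — the comparison reverses. Team Alpha's tickets skew toward P0, which has a lower base rate.

Yes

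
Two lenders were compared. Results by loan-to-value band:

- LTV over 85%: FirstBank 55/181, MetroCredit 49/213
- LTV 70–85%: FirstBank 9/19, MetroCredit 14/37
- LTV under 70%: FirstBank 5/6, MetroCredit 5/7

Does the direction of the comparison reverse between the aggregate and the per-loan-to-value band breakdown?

No

LTV over 85%: FirstBank 55/181 = 30.4%, MetroCredit 49/213 = 23.0% → FirstBank
LTV 70–85%: FirstBank 9/19 = 47.4%, MetroCredit 14/37 = 37.8% → FirstBank
LTV under 70%: FirstBank 5/6 = 83.3%, MetroCredit 5/7 = 71.4% → FirstBank
Overall: FirstBank 69/206 = 33.5%, MetroCredit 68/257 = 26.5% → FirstBank
FirstBank wins overall and in every loan-to-value group — no reversal.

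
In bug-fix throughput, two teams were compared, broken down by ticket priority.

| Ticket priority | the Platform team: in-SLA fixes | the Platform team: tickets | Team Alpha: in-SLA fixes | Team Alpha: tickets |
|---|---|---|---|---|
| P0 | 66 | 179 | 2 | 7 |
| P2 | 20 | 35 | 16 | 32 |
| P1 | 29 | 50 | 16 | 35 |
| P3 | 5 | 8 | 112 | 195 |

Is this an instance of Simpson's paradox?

Yes

P0: the Platform team 66/179 = 36.9%, Team Alpha 2/7 = 28.6% → the Platform team
P2: the Platform team 20/35 = 57.1%, Team Alpha 16/32 = 50.0% → the Platform team
P1: the Platform team 29/50 = 58.0%, Team Alpha 16/35 = 45.7% → the Platform team
P3: the Platform team 5/8 = 62.5%, Team Alpha 112/195 = 57.4% → the Platform team
Overall: the Platform team 120/272 = 44.1%, Team Alpha 146/269 = 54.3% → Team Alpha
The Platform team wins each ticket group but Team Alpha wins overall — the comparison reverses. The Platform team's tickets skew toward P0, which has a lower base rate.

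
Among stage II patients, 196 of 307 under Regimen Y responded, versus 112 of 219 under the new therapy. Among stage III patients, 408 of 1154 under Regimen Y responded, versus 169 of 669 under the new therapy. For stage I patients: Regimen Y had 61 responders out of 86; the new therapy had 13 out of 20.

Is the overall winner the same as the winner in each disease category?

Yes

Stage II: Regimen Y 196/307 = 63.8%, the new therapy 112/219 = 51.1% → Regimen Y
Stage III: Regimen Y 408/1154 = 35.4%, the new therapy 169/669 = 25.3% → Regimen Y
Stage I: Regimen Y 61/86 = 70.9%, the new therapy 13/20 = 65.0% → Regimen Y
Overall: Regimen Y 665/1547 = 43.0%, the new therapy 294/908 = 32.4% → Regimen Y
Regimen Y wins overall and in every disease group — no reversal.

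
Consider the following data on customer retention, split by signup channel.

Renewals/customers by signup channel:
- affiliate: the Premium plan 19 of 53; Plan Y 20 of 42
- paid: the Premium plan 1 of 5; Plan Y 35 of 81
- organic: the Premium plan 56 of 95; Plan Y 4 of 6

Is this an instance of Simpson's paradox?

Yes

Affiliate: the Premium plan 19/53 = 35.8%, Plan Y 20/42 = 47.6% → Plan Y
Paid: the Premium plan 1/5 = 20.0%, Plan Y 35/81 = 43.2% → Plan Y
Organic: the Premium plan 56/95 = 58.9%, Plan Y 4/6 = 66.7% → Plan Y
Overall: the Premium plan 76/153 = 49.7%, Plan Y 59/129 = 45.7% → the Premium plan
Plan Y wins each signup group but the Premium plan wins overall — the comparison reverses. Plan Y's customers skew toward paid, which has a lower base rate.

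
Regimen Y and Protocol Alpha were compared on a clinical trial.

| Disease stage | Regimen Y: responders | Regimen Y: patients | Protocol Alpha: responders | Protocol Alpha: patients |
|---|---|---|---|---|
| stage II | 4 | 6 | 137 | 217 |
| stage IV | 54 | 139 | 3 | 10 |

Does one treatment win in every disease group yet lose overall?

Yes

Stage II: Regimen Y 4/6 = 66.7%, Protocol Alpha 137/217 = 63.1% → Regimen Y
Stage IV: Regimen Y 54/139 = 38.8%, Protocol Alpha 3/10 = 30.0% → Regimen Y
Overall: Regimen Y 58/145 = 40.0%, Protocol Alpha 140/227 = 61.7% → Protocol Alpha
Regimen Y wins each disease group but Protocol Alpha wins overall — the comparison reverses. Regimen Y's patients skew toward stage IV, which has a lower base rate.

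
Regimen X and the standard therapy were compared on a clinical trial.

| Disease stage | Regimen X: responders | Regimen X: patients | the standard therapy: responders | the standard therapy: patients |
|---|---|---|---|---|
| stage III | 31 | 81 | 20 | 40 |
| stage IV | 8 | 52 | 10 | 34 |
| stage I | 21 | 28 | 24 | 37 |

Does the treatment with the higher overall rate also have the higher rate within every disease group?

No

Stage III: Regimen X 31/81 = 38.3%, the standard therapy 20/40 = 50.0% → the standard therapy
Stage IV: Regimen X 8/52 = 15.4%, the standard therapy 10/34 = 29.4% → the standard therapy
Stage I: Regimen X 21/28 = 75.0%, the standard therapy 24/37 = 64.9% → Regimen X
Overall: Regimen X 60/161 = 37.3%, the standard therapy 54/111 = 48.6% → the standard therapy
Neither sweeps: Regimen X wins 1 of 3 groups, the standard therapy wins 2. The standard therapy wins overall but not every group — no Simpson reversal.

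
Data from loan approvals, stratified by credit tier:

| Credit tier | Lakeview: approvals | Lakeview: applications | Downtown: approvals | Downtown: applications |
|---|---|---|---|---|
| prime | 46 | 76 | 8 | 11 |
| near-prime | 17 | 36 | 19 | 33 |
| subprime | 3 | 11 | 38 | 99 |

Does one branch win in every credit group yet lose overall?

Yes

Prime: Lakeview 46/76 = 60.5%, Downtown 8/11 = 72.7% → Downtown
Near-prime: Lakeview 17/36 = 47.2%, Downtown 19/33 = 57.6% → Downtown
Subprime: Lakeview 3/11 = 27.3%, Downtown 38/99 = 38.4% → Downtown
Overall: Lakeview 66/123 = 53.7%, Downtown 65/143 = 45.5% → Lakeview
Downtown wins each credit group but Lakeview wins overall — the comparison reverses. Downtown's applications skew toward subprime, which has a lower base rate.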